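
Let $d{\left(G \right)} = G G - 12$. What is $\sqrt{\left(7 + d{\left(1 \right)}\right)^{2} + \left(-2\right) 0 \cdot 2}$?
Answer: $4$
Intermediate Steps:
$d{\left(G \right)} = -12 + G^{2}$ ($d{\left(G \right)} = G^{2} - 12 = -12 + G^{2}$)
$\sqrt{\left(7 + d{\left(1 \right)}\right)^{2} + \left(-2\right) 0 \cdot 2} = \sqrt{\left(7 - \left(12 - 1^{2}\right)\right)^{2} + \left(-2\right) 0 \cdot 2} = \sqrt{\left(7 + \left(-12 + 1\right)\right)^{2} + 0 \cdot 2} = \sqrt{\left(7 - 11\right)^{2} + 0} = \sqrt{\left(-4\right)^{2} + 0} = \sqrt{16 + 0} = \sqrt{16} = 4$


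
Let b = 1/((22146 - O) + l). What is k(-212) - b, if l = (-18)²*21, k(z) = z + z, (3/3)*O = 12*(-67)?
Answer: -12615697/29754 ≈ -424.00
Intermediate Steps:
O = -804 (O = 12*(-67) = -804)
k(z) = 2*z
l = 6804 (l = 324*21 = 6804)
b = 1/29754 (b = 1/((22146 - 1*(-804)) + 6804) = 1/((22146 + 804) + 6804) = 1/(22950 + 6804) = 1/29754 ≈ 3.3609e-5)
k(-212) - b = 2*(-212) - 1*1/29754 = -424 - 1/29754 = -12615697/29754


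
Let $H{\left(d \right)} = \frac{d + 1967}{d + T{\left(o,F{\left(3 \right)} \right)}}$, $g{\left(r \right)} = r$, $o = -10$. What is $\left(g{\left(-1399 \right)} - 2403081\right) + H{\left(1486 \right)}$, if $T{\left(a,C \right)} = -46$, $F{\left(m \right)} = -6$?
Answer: $- \frac{1154149249}{480} \approx -2.4045 \cdot 10^{6}$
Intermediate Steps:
$H{\left(d \right)} = \frac{1967 + d}{-46 + d}$ ($H{\left(d \right)} = \frac{d + 1967}{d - 46} = \frac{1967 + d}{-46 + d}$)
$\left(g{\left(-1399 \right)} - 2403081\right) + H{\left(1486 \right)} = \left(-1399 - 2403081\right) + \frac{1967 + 1486}{-46 + 1486} = \left(-1399 - 2403081\right) + \frac{1}{1440} \cdot 3453 = -2404480 + \frac{1}{1440} \cdot 3453 = -2404480 + \frac{1151}{480} = - \frac{1154149249}{480}$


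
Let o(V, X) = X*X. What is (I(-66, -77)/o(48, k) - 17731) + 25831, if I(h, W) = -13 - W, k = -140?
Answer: 9922504/1225 ≈ 8100.0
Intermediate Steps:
o(V, X) = X²
(I(-66, -77)/o(48, k) - 17731) + 25831 = ((-13 - 1*(-77))/((-140)²) - 17731) + 25831 = ((-13 + 77)/19600 - 17731) + 25831 = (64*(1/19600) - 17731) + 25831 = (4/1225 - 17731) + 25831 = -21720471/1225 + 25831 = 9922504/1225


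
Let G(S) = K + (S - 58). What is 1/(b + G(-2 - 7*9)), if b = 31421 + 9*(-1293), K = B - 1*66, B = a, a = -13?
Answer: 1/19582 ≈ 5.1067e-5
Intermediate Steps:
B = -13
K = -79 (K = -13 - 1*66 = -13 - 66 = -79)
G(S) = -137 + S (G(S) = -79 + (S - 58) = -79 + (-58 + S) = -137 + S)
b = 19784 (b = 31421 - 11637 = 19784)
1/(b + G(-2 - 7*9)) = 1/(19784 + (-137 + (-2 - 7*9))) = 1/(19784 + (-137 + (-2 - 63))) = 1/(19784 + (-137 - 65)) = 1/(19784 - 202) = 1/19582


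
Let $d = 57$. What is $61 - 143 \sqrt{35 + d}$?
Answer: $61 - 286 \sqrt{23} \approx -1310.6$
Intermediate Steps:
$61 - 143 \sqrt{35 + d} = 61 - 143 \sqrt{35 + 57} = 61 - 143 \sqrt{92} = 61 - 143 \cdot 2 \sqrt{23} = 61 - 286 \sqrt{23}$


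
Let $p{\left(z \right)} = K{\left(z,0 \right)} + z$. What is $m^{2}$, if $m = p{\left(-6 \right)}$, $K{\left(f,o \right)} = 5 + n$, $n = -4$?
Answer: $25$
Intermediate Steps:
$K{\left(f,o \right)} = 1$ ($K{\left(f,o \right)} = 5 - 4 = 1$)
$p{\left(z \right)} = 1 + z$
$m = -5$ ($m = 1 - 6 = -5$)
$m^{2} = \left(-5\right)^{2} = 25$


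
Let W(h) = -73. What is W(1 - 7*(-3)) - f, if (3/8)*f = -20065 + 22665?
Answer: -21019/3 ≈ -7006.3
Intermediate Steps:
f = 20800/3 (f = 8*(-20065 + 22665)/3 = (8/3)*2600 = 20800/3 ≈ 6933.3)
W(1 - 7*(-3)) - f = -73 - 1*20800/3 = -73 - 20800/3 = -21019/3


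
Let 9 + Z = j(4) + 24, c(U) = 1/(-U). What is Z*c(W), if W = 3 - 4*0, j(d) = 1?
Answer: -16/3 ≈ -5.3333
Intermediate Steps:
W = 3 (W = 3 + 0 = 3)
c(U) = -1/U
Z = 16 (Z = -9 + (1 + 24) = -9 + 25 = 16)
Z*c(W) = 16*(-1/3) = -16/3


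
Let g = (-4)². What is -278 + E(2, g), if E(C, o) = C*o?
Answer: -246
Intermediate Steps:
g = 16
-278 + E(2, g) = -278 + 2*16 = -278 + 32 = -246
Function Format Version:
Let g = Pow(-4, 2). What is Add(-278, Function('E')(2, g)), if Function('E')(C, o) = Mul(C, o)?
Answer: -246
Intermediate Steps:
g = 16
Add(-278, Function('E')(2, g)) = Add(-278, Mul(2, 16)) = Add(-278, 32) = -246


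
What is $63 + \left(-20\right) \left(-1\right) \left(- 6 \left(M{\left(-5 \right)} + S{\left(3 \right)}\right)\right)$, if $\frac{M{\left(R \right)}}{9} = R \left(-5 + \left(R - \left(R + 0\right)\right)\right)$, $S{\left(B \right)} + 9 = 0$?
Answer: $-25857$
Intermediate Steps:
$S{\left(B \right)} = -9$ ($S{\left(B \right)} = -9 + 0 = -9$)
$M{\left(R \right)} = - 45 R$ ($M{\left(R \right)} = 9 R \left(-5 + \left(R - \left(R + 0\right)\right)\right) = 9 R \left(-5 + \left(R - R\right)\right) = 9 R \left(-5 + 0\right) = 9 R \left(-5\right) = 9 \left(- 5 R\right) = - 45 R$)
$63 + \left(-20\right) \left(-1\right) \left(- 6 \left(M{\left(-5 \right)} + S{\left(3 \right)}\right)\right) = 63 + \left(-20\right) \left(-1\right) \left(- 6 \left(\left(-45\right) \left(-5\right) - 9\right)\right) = 63 + 20 \left(- 6 \left(225 - 9\right)\right) = 63 + 20 \left(\left(-6\right) 216\right) = 63 + 20 \left(-1296\right) = 63 - 25920 = -25857$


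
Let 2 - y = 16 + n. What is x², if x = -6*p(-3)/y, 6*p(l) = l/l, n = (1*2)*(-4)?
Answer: 1/36 ≈ 0.027778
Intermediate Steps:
n = -8 (n = 2*(-4) = -8)
p(l) = ⅙ (p(l) = (l/l)/6 = (⅙)*1 = ⅙)
y = -6 (y = 2 - (16 - 8) = 2 - 1*8 = 2 - 8 = -6)
x = ⅙ (x = -1/(-6) = -(-1)/6 = -6*(-1/36) = ⅙ ≈ 0.16667)
x² = (⅙)² = 1/36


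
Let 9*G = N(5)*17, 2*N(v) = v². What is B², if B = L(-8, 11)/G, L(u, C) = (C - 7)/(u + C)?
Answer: 576/180625 ≈ 0.0031889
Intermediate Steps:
N(v) = v²/2
L(u, C) = (-7 + C)/(C + u)
G = 425/18 (G = (((½)*5²)*17)/9 = (((½)*25)*17)/9 = ((25/2)*17)/9 = (⅑)*(425/2) = 425/18 ≈ 23.611)
B = 24/425 (B = ((-7 + 11)/(11 - 8))/(425/18) = (4/3)*(18/425) = 24/425 ≈ 0.056471)
B² = (24/425)² = 576/180625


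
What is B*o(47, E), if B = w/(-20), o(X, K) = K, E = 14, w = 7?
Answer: -49/10 ≈ -4.9000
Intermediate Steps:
B = -7/20 (B = 7/(-20) = 7*(-1/20) = -7/20 ≈ -0.35000)
B*o(47, E) = -7/20*14 = -49/10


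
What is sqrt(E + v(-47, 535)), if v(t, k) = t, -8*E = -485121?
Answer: sqrt(969490)/4 ≈ 246.16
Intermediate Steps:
E = 485121/8 (E = -1/8*(-485121) = 485121/8 ≈ 60640.)
sqrt(E + v(-47, 535)) = sqrt(485121/8 - 47) = sqrt(484745/8) = sqrt(969490)/4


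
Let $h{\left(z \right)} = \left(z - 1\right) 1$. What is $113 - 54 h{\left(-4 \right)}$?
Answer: $383$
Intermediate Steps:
$h{\left(z \right)} = -1 + z$ ($h{\left(z \right)} = \left(-1 + z\right) 1 = -1 + z$)
$113 - 54 h{\left(-4 \right)} = 113 - 54 \left(-1 - 4\right) = 113 - -270 = 113 + 270 = 383$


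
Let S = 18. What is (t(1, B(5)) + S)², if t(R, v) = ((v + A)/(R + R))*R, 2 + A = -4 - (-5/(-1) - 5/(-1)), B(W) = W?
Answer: 625/4 ≈ 156.25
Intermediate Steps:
A = -16 (A = -2 + (-4 - (-5/(-1) - 5/(-1))) = -2 + (-4 - (-5*(-1) - 5*(-1))) = -2 + (-4 - (5 + 5)) = -2 + (-4 - 1*10) = -2 + (-4 - 10) = -2 - 14 = -16)
t(R, v) = -8 + v/2 (t(R, v) = ((v - 16)/(R + R))*R = ((-16 + v)/((2*R)))*R = ((-16 + v)*(1/(2*R)))*R = ((-16 + v)/(2*R))*R = -8 + v/2)
(t(1, B(5)) + S)² = ((-8 + (½)*5) + 18)² = ((-8 + 5/2) + 18)² = (-11/2 + 18)² = (25/2)² = 625/4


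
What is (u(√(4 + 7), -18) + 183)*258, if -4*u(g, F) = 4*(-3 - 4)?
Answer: 49020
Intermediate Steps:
u(g, F) = 7 (u(g, F) = -(-3 - 4) = -(-7) = -¼*(-28) = 7)
(u(√(4 + 7), -18) + 183)*258 = (7 + 183)*258 = 190*258 = 49020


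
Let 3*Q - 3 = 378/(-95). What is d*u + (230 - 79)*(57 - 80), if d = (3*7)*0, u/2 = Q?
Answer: -3473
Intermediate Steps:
Q = -31/95 (Q = 1 + (378/(-95))/3 = 1 + (378*(-1/95))/3 = 1 + (1/3)*(-378/95) = 1 - 126/95 = -31/95 ≈ -0.32632)
u = -62/95 (u = 2*(-31/95) = -62/95 ≈ -0.65263)
d = 0 (d = 21*0 = 0)
d*u + (230 - 79)*(57 - 80) = 0*(-62/95) + (230 - 79)*(57 - 80) = 0 + 151*(-23) = 0 - 3473 = -3473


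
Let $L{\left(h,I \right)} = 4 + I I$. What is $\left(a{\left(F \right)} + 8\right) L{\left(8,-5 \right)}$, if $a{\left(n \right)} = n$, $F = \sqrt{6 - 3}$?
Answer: $232 + 29 \sqrt{3} \approx 282.23$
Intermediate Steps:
$F = \sqrt{3} \approx 1.732$
$L{\left(h,I \right)} = 4 + I^{2}$
$\left(a{\left(F \right)} + 8\right) L{\left(8,-5 \right)} = \left(\sqrt{3} + 8\right) \left(4 + \left(-5\right)^{2}\right) = \left(8 + \sqrt{3}\right) \left(4 + 25\right) = \left(8 + \sqrt{3}\right) 29 = 232 + 29 \sqrt{3}$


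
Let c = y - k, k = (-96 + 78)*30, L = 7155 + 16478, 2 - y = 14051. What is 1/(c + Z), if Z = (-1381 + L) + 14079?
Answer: 1/22822 ≈ 4.3817e-5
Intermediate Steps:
y = -14049 (y = 2 - 1*14051 = 2 - 14051 = -14049)
L = 23633
Z = 36331 (Z = (-1381 + 23633) + 14079 = 22252 + 14079 = 36331)
k = -540 (k = -18*30 = -540)
c = -13509 (c = -14049 - 1*(-540) = -14049 + 540 = -13509)
1/(c + Z) = 1/(-13509 + 36331) = 1/22822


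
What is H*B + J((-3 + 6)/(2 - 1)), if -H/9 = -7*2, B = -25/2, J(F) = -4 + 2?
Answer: -1577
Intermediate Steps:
J(F) = -2
B = -25/2 (B = -25*1/2 = -25/2 ≈ -12.500)
H = 126 (H = -(-63)*2 = -9*(-14) = 126)
H*B + J((-3 + 6)/(2 - 1)) = 126*(-25/2) - 2 = -1575 - 2 = -1577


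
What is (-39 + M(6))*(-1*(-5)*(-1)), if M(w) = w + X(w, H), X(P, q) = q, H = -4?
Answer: 185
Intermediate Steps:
M(w) = -4 + w (M(w) = w - 4 = -4 + w)
(-39 + M(6))*(-1*(-5)*(-1)) = (-39 + (-4 + 6))*(-1*(-5)*(-1)) = (-39 + 2)*(5*(-1)) = -37*(-5) = 185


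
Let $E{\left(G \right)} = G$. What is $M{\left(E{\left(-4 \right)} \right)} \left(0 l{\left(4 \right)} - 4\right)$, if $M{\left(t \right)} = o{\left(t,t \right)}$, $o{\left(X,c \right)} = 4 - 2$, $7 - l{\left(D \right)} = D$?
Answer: $-8$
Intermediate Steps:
$l{\left(D \right)} = 7 - D$
$o{\left(X,c \right)} = 2$ ($o{\left(X,c \right)} = 4 - 2 = 2$)
$M{\left(t \right)} = 2$
$M{\left(E{\left(-4 \right)} \right)} \left(0 l{\left(4 \right)} - 4\right) = 2 \left(0 \left(7 - 4\right) - 4\right) = 2 \left(0 \cdot 3 - 4\right) = 2 \left(0 - 4\right) = 2 \left(-4\right) = -8$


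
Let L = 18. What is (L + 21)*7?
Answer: 273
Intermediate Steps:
(L + 21)*7 = (18 + 21)*7 = 39*7 = 273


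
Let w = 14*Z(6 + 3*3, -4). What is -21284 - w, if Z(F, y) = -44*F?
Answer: -12044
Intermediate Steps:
w = -9240 (w = 14*(-44*(6 + 3*3)) = 14*(-44*(6 + 9)) = 14*(-44*15) = 14*(-660) = -9240)
-21284 - w = -21284 - 1*(-9240) = -21284 + 9240 = -12044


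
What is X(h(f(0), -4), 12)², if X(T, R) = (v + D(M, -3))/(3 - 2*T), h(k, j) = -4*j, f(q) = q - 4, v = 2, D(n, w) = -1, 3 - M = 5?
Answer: 1/841 ≈ 0.0011891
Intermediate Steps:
M = -2 (M = 3 - 1*5 = 3 - 5 = -2)
f(q) = -4 + q
X(T, R) = 1/(3 - 2*T) (X(T, R) = (2 - 1)/(3 - 2*T) = 1/(3 - 2*T))
X(h(f(0), -4), 12)² = (-1/(-3 + 2*(-4*(-4))))² = (-1/(-3 + 2*16))² = (-1/(-3 + 32))² = (-1/29)² = 1/841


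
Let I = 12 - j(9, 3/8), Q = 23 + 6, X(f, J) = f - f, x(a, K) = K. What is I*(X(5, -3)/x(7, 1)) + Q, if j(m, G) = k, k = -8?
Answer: 29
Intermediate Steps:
X(f, J) = 0
j(m, G) = -8
Q = 29
I = 20 (I = 12 - 1*(-8) = 12 + 8 = 20)
I*(X(5, -3)/x(7, 1)) + Q = 20*(0/1) + 29 = 20*(0*1) + 29 = 20*0 + 29 = 0 + 29 = 29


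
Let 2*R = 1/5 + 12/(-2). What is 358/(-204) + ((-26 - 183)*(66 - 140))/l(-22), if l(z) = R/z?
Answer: 347051849/2958 ≈ 1.1733e+5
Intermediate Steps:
R = -29/10 (R = (1/5 + 12/(-2))/2 = (1*(⅕) + 12*(-½))/2 = (⅕ - 6)/2 = (½)*(-29/5) = -29/10 ≈ -2.9000)
l(z) = -29/(10*z)
358/(-204) + ((-26 - 183)*(66 - 140))/l(-22) = 358/(-204) + ((-26 - 183)*(66 - 140))/((-29/10/(-22))) = 358*(-1/204) + (-209*(-74))/((-29/10*(-1/22))) = -179/102 + 15466/(29/220) = -179/102 + 15466*(220/29) = -179/102 + 3402520/29 = 347051849/2958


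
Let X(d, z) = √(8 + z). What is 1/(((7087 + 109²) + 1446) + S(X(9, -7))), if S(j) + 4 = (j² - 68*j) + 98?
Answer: 1/20441 ≈ 4.8921e-5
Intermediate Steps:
S(j) = 94 + j² - 68*j (S(j) = -4 + ((j² - 68*j) + 98) = -4 + (98 + j² - 68*j) = 94 + j² - 68*j)
1/(((7087 + 109²) + 1446) + S(X(9, -7))) = 1/(((7087 + 109²) + 1446) + (94 + (√(8 - 7))² - 68*√(8 - 7))) = 1/(((7087 + 11881) + 1446) + (94 + (√1)² - 68*√1)) = 1/((18968 + 1446) + (94 + 1² - 68*1)) = 1/(20414 + (94 + 1 - 68)) = 1/(20414 + 27) = 1/20441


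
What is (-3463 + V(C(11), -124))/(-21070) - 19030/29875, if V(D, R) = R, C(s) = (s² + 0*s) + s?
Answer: -11752019/25178650 ≈ -0.46675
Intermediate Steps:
C(s) = s + s² (C(s) = (s² + 0) + s = s² + s = s + s²)
(-3463 + V(C(11), -124))/(-21070) - 19030/29875 = (-3463 - 124)/(-21070) - 19030/29875 = -3587*(-1/21070) - 19030*1/29875 = 3587/21070 - 3806/5975 = -11752019/25178650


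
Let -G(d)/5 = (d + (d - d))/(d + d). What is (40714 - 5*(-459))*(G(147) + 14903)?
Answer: 1281711209/2 ≈ 6.4086e+8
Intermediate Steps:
G(d) = -5/2 (G(d) = -5*(d + (d - d))/(d + d) = -5*(d + 0)/(2*d) = -5*d*1/(2*d) = -5*½ = -5/2)
(40714 - 5*(-459))*(G(147) + 14903) = (40714 - 5*(-459))*(-5/2 + 14903) = (40714 + 2295)*(29801/2) = 43009*(29801/2) = 1281711209/2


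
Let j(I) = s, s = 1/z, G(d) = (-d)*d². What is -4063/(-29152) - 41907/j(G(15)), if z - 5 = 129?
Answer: -163704159713/29152 ≈ -5.6155e+6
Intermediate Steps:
G(d) = -d³
z = 134 (z = 5 + 129 = 134)
s = 1/134 ≈ 0.0074627
j(I) = 1/134
-4063/(-29152) - 41907/j(G(15)) = -4063/(-29152) - 41907/1/134 = -4063*(-1/29152) - 41907*134 = 4063/29152 - 5615538 = -163704159713/29152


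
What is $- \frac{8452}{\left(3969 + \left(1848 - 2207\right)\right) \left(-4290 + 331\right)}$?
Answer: $\frac{4226}{7145995} \approx 0.00059138$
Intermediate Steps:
$- \frac{8452}{\left(3969 + \left(1848 - 2207\right)\right) \left(-4290 + 331\right)} = - \frac{8452}{\left(3969 - 359\right) \left(-3959\right)} = - \frac{8452}{3610 \left(-3959\right)} = - \frac{8452}{-14291990} = \left(-8452\right) \left(- \frac{1}{14291990}\right) = \frac{4226}{7145995}$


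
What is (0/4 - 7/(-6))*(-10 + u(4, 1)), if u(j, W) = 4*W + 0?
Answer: -7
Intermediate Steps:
u(j, W) = 4*W
(0/4 - 7/(-6))*(-10 + u(4, 1)) = (0/4 - 7/(-6))*(-10 + 4*1) = (0*(1/4) - 7*(-1/6))*(-10 + 4) = (0 + 7/6)*(-6) = (7/6)*(-6) = -7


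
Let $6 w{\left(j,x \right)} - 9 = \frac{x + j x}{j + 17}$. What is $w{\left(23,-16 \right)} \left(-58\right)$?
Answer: $\frac{29}{5} \approx 5.8$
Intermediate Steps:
$w{\left(j,x \right)} = \frac{3}{2} + \frac{x + j x}{6 \left(17 + j\right)}$ ($w{\left(j,x \right)} = \frac{3}{2} + \frac{\left(x + j x\right) \frac{1}{j + 17}}{6} = \frac{3}{2} + \frac{\left(x + j x\right) \frac{1}{17 + j}}{6} = \frac{3}{2} + \frac{\frac{1}{17 + j} \left(x + j x\right)}{6} = \frac{3}{2} + \frac{x + j x}{6 \left(17 + j\right)}$)
$w{\left(23,-16 \right)} \left(-58\right) = \frac{153 - 16 + 9 \cdot 23 + 23 \left(-16\right)}{6 \left(17 + 23\right)} \left(-58\right) = \frac{153 - 16 + 207 - 368}{6 \cdot 40} \left(-58\right) = \frac{1}{6} \cdot \frac{1}{40} \left(-24\right) \left(-58\right) = \left(- \frac{1}{10}\right) \left(-58\right) = \frac{29}{5}$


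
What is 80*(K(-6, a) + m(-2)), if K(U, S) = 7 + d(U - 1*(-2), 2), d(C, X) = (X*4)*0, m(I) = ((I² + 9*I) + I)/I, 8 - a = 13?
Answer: 1200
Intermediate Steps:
a = -5 (a = 8 - 1*13 = 8 - 13 = -5)
m(I) = (I² + 10*I)/I
d(C, X) = 0 (d(C, X) = (4*X)*0 = 0)
K(U, S) = 7 (K(U, S) = 7 + 0 = 7)
80*(K(-6, a) + m(-2)) = 80*(7 + (10 - 2)) = 80*(7 + 8) = 80*15 = 1200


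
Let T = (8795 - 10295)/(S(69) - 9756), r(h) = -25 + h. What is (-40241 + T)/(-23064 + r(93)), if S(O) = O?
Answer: 129937689/74254084 ≈ 1.7499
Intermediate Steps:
T = 500/3229 (T = (8795 - 10295)/(69 - 9756) = -1500/(-9687) = -1500*(-1/9687) = 500/3229 ≈ 0.15485)
(-40241 + T)/(-23064 + r(93)) = (-40241 + 500/3229)/(-23064 + (-25 + 93)) = -129937689/(3229*(-23064 + 68)) = -129937689/3229/(-22996) = -129937689/3229*(-1/22996) = 129937689/74254084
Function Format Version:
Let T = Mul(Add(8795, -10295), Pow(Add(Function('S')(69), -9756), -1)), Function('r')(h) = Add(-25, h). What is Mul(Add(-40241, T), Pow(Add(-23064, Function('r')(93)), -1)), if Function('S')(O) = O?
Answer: Rational(129937689, 74254084) ≈ 1.7499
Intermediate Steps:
T = Rational(500, 3229) (T = Mul(Add(8795, -10295), Pow(Add(69, -9756), -1)) = Mul(-1500, Pow(-9687, -1)) = Mul(-1500, Rational(-1, 9687)) = Rational(500, 3229) ≈ 0.15485)
Mul(Add(-40241, T), Pow(Add(-23064, Function('r')(93)), -1)) = Mul(Add(-40241, Rational(500, 3229)), Pow(Add(-23064, Add(-25, 93)), -1)) = Mul(Rational(-129937689, 3229), Pow(Add(-23064, 68), -1)) = Mul(Rational(-129937689, 3229), Pow(-22996, -1)) = Mul(Rational(-129937689, 3229), Rational(-1, 22996)) = Rational(129937689, 74254084)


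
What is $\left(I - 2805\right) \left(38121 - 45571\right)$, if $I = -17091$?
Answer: $148225200$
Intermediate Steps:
$\left(I - 2805\right) \left(38121 - 45571\right) = \left(-17091 - 2805\right) \left(38121 - 45571\right) = \left(-19896\right) \left(-7450\right) = 148225200$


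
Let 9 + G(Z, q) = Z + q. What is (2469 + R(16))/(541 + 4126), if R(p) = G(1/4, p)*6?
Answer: 5025/9334 ≈ 0.53835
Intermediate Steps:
G(Z, q) = -9 + Z + q (G(Z, q) = -9 + (Z + q) = -9 + Z + q)
R(p) = -105/2 + 6*p (R(p) = (-9 + 1/4 + p)*6 = (-9 + ¼ + p)*6 = (-35/4 + p)*6 = -105/2 + 6*p)
(2469 + R(16))/(541 + 4126) = (2469 + (-105/2 + 6*16))/(541 + 4126) = (2469 + (-105/2 + 96))/4667 = (2469 + 87/2)*(1/4667) = (5025/2)*(1/4667) = 5025/9334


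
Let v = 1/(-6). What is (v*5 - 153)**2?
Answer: 851929/36 ≈ 23665.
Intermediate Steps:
v = -1/6 ≈ -0.16667
(v*5 - 153)**2 = (-1/6*5 - 153)**2 = (-5/6 - 153)**2 = (-923/6)**2 = 851929/36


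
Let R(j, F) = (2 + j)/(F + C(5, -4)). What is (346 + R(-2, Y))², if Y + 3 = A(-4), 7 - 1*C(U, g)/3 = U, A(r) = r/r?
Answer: 119716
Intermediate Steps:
A(r) = 1
C(U, g) = 21 - 3*U
Y = -2 (Y = -3 + 1 = -2)
R(j, F) = (2 + j)/(6 + F) (R(j, F) = (2 + j)/(F + (21 - 3*5)) = (2 + j)/(F + (21 - 15)) = (2 + j)/(F + 6) = (2 + j)/(6 + F))
(346 + R(-2, Y))² = (346 + (2 - 2)/(6 - 2))² = (346 + 0/4)² = (346 + (¼)*0)² = (346 + 0)² = 346² = 119716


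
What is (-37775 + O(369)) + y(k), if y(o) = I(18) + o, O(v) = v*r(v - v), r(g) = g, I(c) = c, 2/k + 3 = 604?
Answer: -22691955/601 ≈ -37757.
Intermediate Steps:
k = 2/601 (k = 2/(-3 + 604) = 2/601 ≈ 0.0033278)
O(v) = 0 (O(v) = v*(v - v) = v*0 = 0)
y(o) = 18 + o
(-37775 + O(369)) + y(k) = (-37775 + 0) + (18 + 2/601) = -37775 + 10820/601 = -22691955/601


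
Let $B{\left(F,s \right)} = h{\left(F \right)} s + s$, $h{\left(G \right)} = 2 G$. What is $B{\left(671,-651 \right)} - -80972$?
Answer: $-793321$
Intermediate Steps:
$B{\left(F,s \right)} = s + 2 F s$ ($B{\left(F,s \right)} = 2 F s + s = s + 2 F s$)
$B{\left(671,-651 \right)} - -80972 = - 651 \left(1 + 2 \cdot 671\right) - -80972 = - 651 \left(1 + 1342\right) + 80972 = \left(-651\right) 1343 + 80972 = -874293 + 80972 = -793321$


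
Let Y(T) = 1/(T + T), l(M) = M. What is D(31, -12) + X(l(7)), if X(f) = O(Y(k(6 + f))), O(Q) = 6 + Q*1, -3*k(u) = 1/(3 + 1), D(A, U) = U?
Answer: -12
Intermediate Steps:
k(u) = -1/12 (k(u) = -1/(3*(3 + 1)) = -1/3/4 = -1/3*1/4 = -1/12)
Y(T) = 1/(2*T)
O(Q) = 6 + Q
X(f) = 0 (X(f) = 6 + 1/(2*(-1/12)) = 6 + (1/2)*(-12) = 6 - 6 = 0)
D(31, -12) + X(l(7)) = -12 + 0 = -12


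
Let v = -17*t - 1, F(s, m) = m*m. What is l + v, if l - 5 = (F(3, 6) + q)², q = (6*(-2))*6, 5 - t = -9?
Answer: 1062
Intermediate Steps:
t = 14 (t = 5 - 1*(-9) = 5 + 9 = 14)
F(s, m) = m²
q = -72 (q = -12*6 = -72)
v = -239 (v = -17*14 - 1 = -238 - 1 = -239)
l = 1301 (l = 5 + (6² - 72)² = 5 + (36 - 72)² = 5 + (-36)² = 5 + 1296 = 1301)
l + v = 1301 - 239 = 1062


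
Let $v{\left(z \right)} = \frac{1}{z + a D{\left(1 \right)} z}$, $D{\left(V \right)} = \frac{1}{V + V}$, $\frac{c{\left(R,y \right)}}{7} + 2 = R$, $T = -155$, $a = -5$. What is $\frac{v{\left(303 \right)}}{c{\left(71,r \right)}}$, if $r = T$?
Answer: $- \frac{2}{439047} \approx -4.5553 \cdot 10^{-6}$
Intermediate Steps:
$r = -155$
$c{\left(R,y \right)} = -14 + 7 R$
$D{\left(V \right)} = \frac{1}{2 V}$
$v{\left(z \right)} = - \frac{2}{3 z}$ ($v{\left(z \right)} = \frac{1}{z + - 5 \frac{1}{2 \cdot 1} z} = \frac{1}{z + - 5 \cdot \frac{1}{2} \cdot 1 z} = \frac{1}{z + \left(-5\right) \frac{1}{2} z} = \frac{1}{z - \frac{5 z}{2}} = \frac{1}{\left(- \frac{3}{2}\right) z} = - \frac{2}{3 z}$)
$\frac{v{\left(303 \right)}}{c{\left(71,r \right)}} = \frac{\left(- \frac{2}{3}\right) \frac{1}{303}}{-14 + 7 \cdot 71} = \frac{\left(- \frac{2}{3}\right) \frac{1}{303}}{-14 + 497} = - \frac{2}{909 \cdot 483} = \left(- \frac{2}{909}\right) \frac{1}{483} = - \frac{2}{439047}$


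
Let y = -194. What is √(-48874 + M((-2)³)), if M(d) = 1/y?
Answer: I*√1839422058/194 ≈ 221.07*I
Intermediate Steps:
M(d) = -1/194 (M(d) = 1/(-194) = -1/194)
√(-48874 + M((-2)³)) = √(-48874 - 1/194) = √(-9481557/194) = I*√1839422058/194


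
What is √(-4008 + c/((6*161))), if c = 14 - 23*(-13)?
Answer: I*√3739786890/966 ≈ 63.306*I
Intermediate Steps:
c = 313 (c = 14 + 299 = 313)
√(-4008 + c/((6*161))) = √(-4008 + 313/((6*161))) = √(-4008 + 313/966) = √(-3871415/966) = I*√3739786890/966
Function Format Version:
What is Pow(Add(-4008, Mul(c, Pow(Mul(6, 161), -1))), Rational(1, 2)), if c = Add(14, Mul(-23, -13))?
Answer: Mul(Rational(1, 966), I, Pow(3739786890, Rational(1, 2))) ≈ Mul(63.306, I)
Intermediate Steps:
c = 313 (c = Add(14, 299) = 313)
Pow(Add(-4008, Mul(c, Pow(Mul(6, 161), -1))), Rational(1, 2)) = Pow(Add(-4008, Mul(313, Pow(Mul(6, 161), -1))), Rational(1, 2)) = Pow(Add(-4008, Mul(313, Pow(966, -1))), Rational(1, 2)) = Pow(Add(-4008, Mul(313, Rational(1, 966))), Rational(1, 2)) = Pow(Add(-4008, Rational(313, 966)), Rational(1, 2)) = Pow(Rational(-3871415, 966), Rational(1, 2)) = Mul(Rational(1, 966), I, Pow(3739786890, Rational(1, 2)))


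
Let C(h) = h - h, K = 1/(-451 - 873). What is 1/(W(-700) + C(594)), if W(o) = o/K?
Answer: 1/926800 ≈ 1.0790e-6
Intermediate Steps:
K = -1/1324 (K = 1/(-1324) = -1/1324 ≈ -0.00075529)
W(o) = -1324*o (W(o) = o/(-1/1324) = o*(-1324) = -1324*o)
C(h) = 0
1/(W(-700) + C(594)) = 1/(-1324*(-700) + 0) = 1/(926800 + 0) = 1/926800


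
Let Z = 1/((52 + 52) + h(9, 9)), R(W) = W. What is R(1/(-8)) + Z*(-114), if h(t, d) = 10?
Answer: -9/8 ≈ -1.1250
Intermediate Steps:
Z = 1/114 (Z = 1/((52 + 52) + 10) = 1/(104 + 10) = 1/114 ≈ 0.0087719)
R(1/(-8)) + Z*(-114) = 1/(-8) + (1/114)*(-114) = -1/8 - 1 = -9/8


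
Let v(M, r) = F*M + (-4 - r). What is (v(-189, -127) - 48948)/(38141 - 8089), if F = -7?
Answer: -23751/15026 ≈ -1.5807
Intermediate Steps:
v(M, r) = -4 - r - 7*M (v(M, r) = -7*M + (-4 - r) = -4 - r - 7*M)
(v(-189, -127) - 48948)/(38141 - 8089) = ((-4 - 1*(-127) - 7*(-189)) - 48948)/(38141 - 8089) = ((-4 + 127 + 1323) - 48948)/30052 = (1446 - 48948)*(1/30052) = -47502*1/30052 = -23751/15026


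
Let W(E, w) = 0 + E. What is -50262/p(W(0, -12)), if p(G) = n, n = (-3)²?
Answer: -16754/3 ≈ -5584.7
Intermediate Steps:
W(E, w) = E
n = 9
p(G) = 9
-50262/p(W(0, -12)) = -50262/9 = -50262*⅑ = -16754/3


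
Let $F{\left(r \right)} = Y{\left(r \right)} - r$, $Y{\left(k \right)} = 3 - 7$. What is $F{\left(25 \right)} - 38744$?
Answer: $-38773$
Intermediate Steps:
$Y{\left(k \right)} = -4$
$F{\left(r \right)} = -4 - r$
$F{\left(25 \right)} - 38744 = \left(-4 - 25\right) - 38744 = -29 - 38744 = -38773$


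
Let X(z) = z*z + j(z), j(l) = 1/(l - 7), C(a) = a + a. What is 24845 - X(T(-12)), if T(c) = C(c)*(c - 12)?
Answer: -174643740/569 ≈ -3.0693e+5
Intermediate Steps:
C(a) = 2*a
j(l) = 1/(-7 + l)
T(c) = 2*c*(-12 + c) (T(c) = (2*c)*(c - 12) = (2*c)*(-12 + c) = 2*c*(-12 + c))
X(z) = z² + 1/(-7 + z) (X(z) = z*z + 1/(-7 + z) = z² + 1/(-7 + z))
24845 - X(T(-12)) = 24845 - (1 + (2*(-12)*(-12 - 12))²*(-7 + 2*(-12)*(-12 - 12)))/(-7 + 2*(-12)*(-12 - 12)) = 24845 - (1 + (2*(-12)*(-24))²*(-7 + 2*(-12)*(-24)))/(-7 + 2*(-12)*(-24)) = 24845 - (1 + 576²*(-7 + 576))/(-7 + 576) = 24845 - (1 + 331776*569)/569 = 24845 - (1 + 188780544)/569 = 24845 - 188780545/569 = -174643740/569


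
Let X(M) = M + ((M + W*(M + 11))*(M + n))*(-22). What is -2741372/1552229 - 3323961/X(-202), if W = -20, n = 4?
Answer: -48363039552901/24462827907574 ≈ -1.9770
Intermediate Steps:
X(M) = M - 22*(-220 - 19*M)*(4 + M) (X(M) = M + ((M - 20*(M + 11))*(M + 4))*(-22) = M + ((M - 20*(11 + M))*(4 + M))*(-22) = M + ((M + (-220 - 20*M))*(4 + M))*(-22) = M + ((-220 - 19*M)*(4 + M))*(-22) = M - 22*(-220 - 19*M)*(4 + M))
-2741372/1552229 - 3323961/X(-202) = -2741372/1552229 - 3323961/(19360 + 418*(-202)² + 6513*(-202)) = -2741372*1/1552229 - 3323961/(19360 + 418*40804 - 1315626) = -2741372/1552229 - 3323961/(19360 + 17056072 - 1315626) = -2741372/1552229 - 3323961/15759806 = -48363039552901/24462827907574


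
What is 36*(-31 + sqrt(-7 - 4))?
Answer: -1116 + 36*I*sqrt(11) ≈ -1116.0 + 119.4*I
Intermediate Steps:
36*(-31 + sqrt(-7 - 4)) = 36*(-31 + sqrt(-11)) = 36*(-31 + I*sqrt(11)) = -1116 + 36*I*sqrt(11)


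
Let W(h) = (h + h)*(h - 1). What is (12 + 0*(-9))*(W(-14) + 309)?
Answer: 8748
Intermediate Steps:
W(h) = 2*h*(-1 + h) (W(h) = (2*h)*(-1 + h) = 2*h*(-1 + h))
(12 + 0*(-9))*(W(-14) + 309) = (12 + 0*(-9))*(2*(-14)*(-1 - 14) + 309) = (12 + 0)*(2*(-14)*(-15) + 309) = 12*(420 + 309) = 12*729 = 8748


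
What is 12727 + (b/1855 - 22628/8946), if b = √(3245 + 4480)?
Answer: 56916557/4473 + √309/371 ≈ 12725.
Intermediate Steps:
b = 5*√309 (b = √7725 = 5*√309 ≈ 87.892)
12727 + (b/1855 - 22628/8946) = 12727 + ((5*√309)/1855 - 22628/8946) = 12727 + ((5*√309)*(1/1855) - 22628*1/8946) = 12727 + (√309/371 - 11314/4473) = 12727 + (-11314/4473 + √309/371) = 56916557/4473 + √309/371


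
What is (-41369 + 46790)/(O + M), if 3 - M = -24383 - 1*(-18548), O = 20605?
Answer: 5421/26443 ≈ 0.20501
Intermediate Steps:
M = 5838 (M = 3 - (-24383 - 1*(-18548)) = 3 - (-24383 + 18548) = 3 - 1*(-5835) = 3 + 5835 = 5838)
(-41369 + 46790)/(O + M) = (-41369 + 46790)/(20605 + 5838) = 5421/26443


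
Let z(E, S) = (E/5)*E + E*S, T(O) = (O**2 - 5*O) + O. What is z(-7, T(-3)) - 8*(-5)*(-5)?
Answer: -1686/5 ≈ -337.20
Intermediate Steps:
T(O) = O**2 - 4*O
z(E, S) = E**2/5 + E*S (z(E, S) = (E*(1/5))*E + E*S = (E/5)*E + E*S = E**2/5 + E*S)
z(-7, T(-3)) - 8*(-5)*(-5) = (1/5)*(-7)*(-7 + 5*(-3*(-4 - 3))) - 8*(-5)*(-5) = (1/5)*(-7)*(-7 + 5*(-3*(-7))) + 40*(-5) = (1/5)*(-7)*(-7 + 5*21) - 200 = (1/5)*(-7)*(-7 + 105) - 200 = (1/5)*(-7)*98 - 200 = -686/5 - 200 = -1686/5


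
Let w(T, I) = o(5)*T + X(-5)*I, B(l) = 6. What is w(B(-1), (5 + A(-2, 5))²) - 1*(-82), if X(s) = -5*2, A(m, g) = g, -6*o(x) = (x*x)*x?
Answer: -1043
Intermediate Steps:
o(x) = -x³/6 (o(x) = -x*x*x/6 = -x²*x/6 = -x³/6)
X(s) = -10
w(T, I) = -10*I - 125*T/6 (w(T, I) = (-⅙*5³)*T - 10*I = (-⅙*125)*T - 10*I = -125*T/6 - 10*I = -10*I - 125*T/6)
w(B(-1), (5 + A(-2, 5))²) - 1*(-82) = (-10*(5 + 5)² - 125/6*6) - 1*(-82) = (-10*10² - 125) + 82 = (-10*100 - 125) + 82 = (-1000 - 125) + 82 = -1125 + 82 = -1043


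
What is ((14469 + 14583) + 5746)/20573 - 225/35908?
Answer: 1244897659/738735284 ≈ 1.6852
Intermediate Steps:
((14469 + 14583) + 5746)/20573 - 225/35908 = (29052 + 5746)*(1/20573) - 225*1/35908 = 34798*(1/20573) - 225/35908 = 34798/20573 - 225/35908 = 1244897659/738735284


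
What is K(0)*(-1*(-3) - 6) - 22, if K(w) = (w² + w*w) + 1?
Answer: -25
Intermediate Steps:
K(w) = 1 + 2*w² (K(w) = (w² + w²) + 1 = 2*w² + 1 = 1 + 2*w²)
K(0)*(-1*(-3) - 6) - 22 = (1 + 2*0²)*(-1*(-3) - 6) - 22 = (1 + 2*0)*(3 - 6) - 22 = (1 + 0)*(-3) - 22 = 1*(-3) - 22 = -3 - 22 = -25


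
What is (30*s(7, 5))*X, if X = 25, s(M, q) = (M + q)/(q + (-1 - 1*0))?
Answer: 2250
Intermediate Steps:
s(M, q) = (M + q)/(-1 + q) (s(M, q) = (M + q)/(q + (-1 + 0)) = (M + q)/(q - 1) = (M + q)/(-1 + q))
(30*s(7, 5))*X = (30*((7 + 5)/(-1 + 5)))*25 = (30*(12/4))*25 = (30*((¼)*12))*25 = (30*3)*25 = 90*25 = 2250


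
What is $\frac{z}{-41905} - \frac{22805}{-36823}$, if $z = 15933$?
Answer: $\frac{368942666}{1543067815} \approx 0.2391$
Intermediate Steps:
$\frac{z}{-41905} - \frac{22805}{-36823} = \frac{15933}{-41905} - \frac{22805}{-36823} = 15933 \left(- \frac{1}{41905}\right) - - \frac{22805}{36823} = - \frac{15933}{41905} + \frac{22805}{36823} = \frac{368942666}{1543067815}$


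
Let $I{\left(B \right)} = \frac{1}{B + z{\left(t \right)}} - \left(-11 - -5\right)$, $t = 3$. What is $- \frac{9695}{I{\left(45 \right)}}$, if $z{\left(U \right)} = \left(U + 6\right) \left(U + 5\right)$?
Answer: $- \frac{1134315}{703} \approx -1613.5$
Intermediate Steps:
$z{\left(U \right)} = \left(5 + U\right) \left(6 + U\right)$ ($z{\left(U \right)} = \left(6 + U\right) \left(5 + U\right) = \left(5 + U\right) \left(6 + U\right)$)
$I{\left(B \right)} = 6 + \frac{1}{72 + B}$ ($I{\left(B \right)} = \frac{1}{B + \left(30 + 3^{2} + 11 \cdot 3\right)} - \left(-11 - -5\right) = \frac{1}{B + \left(30 + 9 + 33\right)} - \left(-11 + 5\right) = \frac{1}{B + 72} - -6 = \frac{1}{72 + B} + 6 = 6 + \frac{1}{72 + B}$)
$- \frac{9695}{I{\left(45 \right)}} = - \frac{9695}{\frac{1}{72 + 45} \left(433 + 6 \cdot 45\right)} = - \frac{9695}{\frac{1}{117} \left(433 + 270\right)} = - \frac{9695}{\frac{1}{117} \cdot 703} = - \frac{9695}{\frac{703}{117}} = \left(-9695\right) \frac{117}{703} = - \frac{1134315}{703}$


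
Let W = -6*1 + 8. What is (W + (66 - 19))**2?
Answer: 2401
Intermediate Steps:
W = 2 (W = -6 + 8 = 2)
(W + (66 - 19))**2 = (2 + (66 - 19))**2 = (2 + 47)**2 = 49**2 = 2401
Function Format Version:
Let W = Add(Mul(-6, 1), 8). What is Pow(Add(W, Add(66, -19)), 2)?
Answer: 2401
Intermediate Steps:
W = 2 (W = Add(-6, 8) = 2)
Pow(Add(W, Add(66, -19)), 2) = Pow(Add(2, Add(66, -19)), 2) = Pow(Add(2, 47), 2) = Pow(49, 2) = 2401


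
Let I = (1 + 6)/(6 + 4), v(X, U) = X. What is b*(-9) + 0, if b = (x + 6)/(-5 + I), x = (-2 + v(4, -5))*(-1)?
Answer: 360/43 ≈ 8.3721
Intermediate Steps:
x = -2 (x = (-2 + 4)*(-1) = 2*(-1) = -2)
I = 7/10 ≈ 0.70000
b = -40/43 (b = (-2 + 6)/(-5 + 7/10) = 4/(-43/10) = 4*(-10/43) = -40/43 ≈ -0.93023)
b*(-9) + 0 = -40/43*(-9) + 0 = 360/43 + 0 = 360/43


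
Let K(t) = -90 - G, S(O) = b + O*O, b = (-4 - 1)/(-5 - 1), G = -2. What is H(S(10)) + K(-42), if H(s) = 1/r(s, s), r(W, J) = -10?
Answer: -881/10 ≈ -88.100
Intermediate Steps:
b = ⅚ (b = -5/(-6) = -5*(-⅙) = ⅚ ≈ 0.83333)
S(O) = ⅚ + O² (S(O) = ⅚ + O*O = ⅚ + O²)
H(s) = -⅒ (H(s) = 1/(-10) = -⅒)
K(t) = -88 (K(t) = -90 - 1*(-2) = -90 + 2 = -88)
H(S(10)) + K(-42) = -⅒ - 88 = -881/10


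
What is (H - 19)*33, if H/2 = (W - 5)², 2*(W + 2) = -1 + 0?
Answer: 6171/2 ≈ 3085.5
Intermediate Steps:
W = -5/2 (W = -2 + (-1 + 0)/2 = -2 + (½)*(-1) = -2 - ½ = -5/2 ≈ -2.5000)
H = 225/2 (H = 2*(-5/2 - 5)² = 2*(-15/2)² = 2*(225/4) = 225/2 ≈ 112.50)
(H - 19)*33 = (225/2 - 19)*33 = (187/2)*33 = 6171/2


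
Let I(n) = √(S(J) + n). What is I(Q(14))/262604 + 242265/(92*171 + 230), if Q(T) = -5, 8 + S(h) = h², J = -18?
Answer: 242265/15962 + √311/262604 ≈ 15.178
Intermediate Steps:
S(h) = -8 + h²
I(n) = √(316 + n) (I(n) = √((-8 + (-18)²) + n) = √((-8 + 324) + n) = √(316 + n))
I(Q(14))/262604 + 242265/(92*171 + 230) = √(316 - 5)/262604 + 242265/(92*171 + 230) = √311*(1/262604) + 242265/(15732 + 230) = √311/262604 + 242265/15962 = 242265/15962 + √311/262604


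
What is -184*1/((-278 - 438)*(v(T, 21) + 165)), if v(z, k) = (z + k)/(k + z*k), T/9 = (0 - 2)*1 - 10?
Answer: 17227/11063453 ≈ 0.0015571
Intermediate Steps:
T = -108 (T = 9*((0 - 2)*1 - 10) = 9*(-2*1 - 10) = 9*(-2 - 10) = 9*(-12) = -108)
v(z, k) = (k + z)/(k + k*z)
-184*1/((-278 - 438)*(v(T, 21) + 165)) = -184*1/((-278 - 438)*((21 - 108)/(21*(1 - 108)) + 165)) = -184*(-1/(716*((1/21)*(-87)/(-107) + 165))) = -184*(-1/(716*((1/21)*(-1/107)*(-87) + 165))) = -184*(-1/(716*(29/749 + 165))) = -184/((-716*123614/749)) = -184/(-88507624/749) = -184*(-749/88507624) = 17227/11063453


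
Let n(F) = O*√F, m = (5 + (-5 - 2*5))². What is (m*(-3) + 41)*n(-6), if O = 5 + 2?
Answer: -1813*I*√6 ≈ -4440.9*I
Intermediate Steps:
O = 7
m = 100 (m = (5 + (-5 - 10))² = (5 - 15)² = (-10)² = 100)
n(F) = 7*√F
(m*(-3) + 41)*n(-6) = (100*(-3) + 41)*(7*√(-6)) = (-300 + 41)*(7*(I*√6)) = -1813*I*√6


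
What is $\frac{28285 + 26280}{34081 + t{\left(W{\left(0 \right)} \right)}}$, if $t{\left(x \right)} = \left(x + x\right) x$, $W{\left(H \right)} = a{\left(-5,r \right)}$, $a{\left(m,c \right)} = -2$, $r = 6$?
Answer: $\frac{54565}{34089} \approx 1.6007$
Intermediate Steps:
$W{\left(H \right)} = -2$
$t{\left(x \right)} = 2 x^{2}$ ($t{\left(x \right)} = 2 x x = 2 x^{2}$)
$\frac{28285 + 26280}{34081 + t{\left(W{\left(0 \right)} \right)}} = \frac{28285 + 26280}{34081 + 2 \left(-2\right)^{2}} = \frac{54565}{34081 + 2 \cdot 4} = \frac{54565}{34081 + 8} = \frac{54565}{34089}$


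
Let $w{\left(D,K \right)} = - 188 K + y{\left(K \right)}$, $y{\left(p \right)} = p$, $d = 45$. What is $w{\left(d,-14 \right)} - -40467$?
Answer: $43085$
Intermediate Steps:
$w{\left(D,K \right)} = - 187 K$ ($w{\left(D,K \right)} = - 188 K + K = - 187 K$)
$w{\left(d,-14 \right)} - -40467 = \left(-187\right) \left(-14\right) - -40467 = 2618 + 40467 = 43085$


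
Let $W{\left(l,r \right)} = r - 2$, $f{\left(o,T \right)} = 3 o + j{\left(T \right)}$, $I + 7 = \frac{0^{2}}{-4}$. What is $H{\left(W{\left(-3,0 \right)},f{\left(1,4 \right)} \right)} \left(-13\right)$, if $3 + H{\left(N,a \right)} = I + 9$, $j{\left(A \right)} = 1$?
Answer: $13$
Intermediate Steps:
$I = -7$ ($I = -7 + \frac{0^{2}}{-4} = -7 + 0 \left(- \frac{1}{4}\right) = -7 + 0 = -7$)
$f{\left(o,T \right)} = 1 + 3 o$ ($f{\left(o,T \right)} = 3 o + 1 = 1 + 3 o$)
$W{\left(l,r \right)} = -2 + r$ ($W{\left(l,r \right)} = r - 2 = -2 + r$)
$H{\left(N,a \right)} = -1$ ($H{\left(N,a \right)} = -3 + \left(-7 + 9\right) = -3 + 2 = -1$)
$H{\left(W{\left(-3,0 \right)},f{\left(1,4 \right)} \right)} \left(-13\right) = \left(-1\right) \left(-13\right) = 13$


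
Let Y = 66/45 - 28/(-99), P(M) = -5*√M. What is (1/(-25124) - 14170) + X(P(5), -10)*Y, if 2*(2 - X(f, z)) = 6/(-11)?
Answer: -35234811299/2487276 ≈ -14166.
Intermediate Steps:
X(f, z) = 25/11 (X(f, z) = 2 - 3/(-11) = 2 - 3*(-1)/11 = 2 - ½*(-6/11) = 2 + 3/11 = 25/11)
Y = 866/495 (Y = 66*(1/45) - 28*(-1/99) = 22/15 + 28/99 = 866/495 ≈ 1.7495)
(1/(-25124) - 14170) + X(P(5), -10)*Y = (1/(-25124) - 14170) + (25/11)*(866/495) = (-1/25124 - 14170) + 4330/1089 = -356007081/25124 + 4330/1089 = -35234811299/2487276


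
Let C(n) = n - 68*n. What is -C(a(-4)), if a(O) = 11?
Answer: 737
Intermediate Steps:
C(n) = -67*n
-C(a(-4)) = -(-67)*11 = -1*(-737) = 737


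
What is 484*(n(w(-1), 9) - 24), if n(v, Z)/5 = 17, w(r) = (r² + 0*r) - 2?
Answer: 29524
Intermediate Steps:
w(r) = -2 + r² (w(r) = (r² + 0) - 2 = r² - 2 = -2 + r²)
n(v, Z) = 85 (n(v, Z) = 5*17 = 85)
484*(n(w(-1), 9) - 24) = 484*(85 - 24) = 484*61 = 29524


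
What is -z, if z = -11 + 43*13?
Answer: -548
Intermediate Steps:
z = 548 (z = -11 + 559 = 548)
-z = -1*548 = -548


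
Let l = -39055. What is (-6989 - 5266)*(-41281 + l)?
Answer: 984517680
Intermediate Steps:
(-6989 - 5266)*(-41281 + l) = (-6989 - 5266)*(-41281 - 39055) = -12255*(-80336) = 984517680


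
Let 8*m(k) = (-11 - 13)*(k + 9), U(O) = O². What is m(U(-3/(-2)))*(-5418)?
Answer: 365715/2 ≈ 1.8286e+5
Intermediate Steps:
m(k) = -27 - 3*k (m(k) = ((-11 - 13)*(k + 9))/8 = (-24*(9 + k))/8 = (-216 - 24*k)/8 = -27 - 3*k)
m(U(-3/(-2)))*(-5418) = (-27 - 3*(-3/(-2))²)*(-5418) = (-27 - 3*(-3*(-½))²)*(-5418) = (-27 - 3*(3/2)²)*(-5418) = (-27 - 3*9/4)*(-5418) = (-27 - 27/4)*(-5418) = -135/4*(-5418) = 365715/2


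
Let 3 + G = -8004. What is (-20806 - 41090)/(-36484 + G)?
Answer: 61896/44491 ≈ 1.3912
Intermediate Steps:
G = -8007 (G = -3 - 8004 = -8007)
(-20806 - 41090)/(-36484 + G) = (-20806 - 41090)/(-36484 - 8007) = -61896/(-44491) = -61896*(-1/44491) = 61896/44491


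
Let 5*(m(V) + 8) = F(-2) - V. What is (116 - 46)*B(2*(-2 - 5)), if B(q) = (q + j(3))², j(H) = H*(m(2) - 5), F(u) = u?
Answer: 1074206/5 ≈ 2.1484e+5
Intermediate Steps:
m(V) = -42/5 - V/5 (m(V) = -8 + (-2 - V)/5 = -8 + (-⅖ - V/5) = -42/5 - V/5)
j(H) = -69*H/5 (j(H) = H*((-42/5 - ⅕*2) - 5) = H*((-42/5 - ⅖) - 5) = H*(-44/5 - 5) = H*(-69/5) = -69*H/5)
B(q) = (-207/5 + q)² (B(q) = (q - 69/5*3)² = (q - 207/5)² = (-207/5 + q)²)
(116 - 46)*B(2*(-2 - 5)) = (116 - 46)*((-207 + 5*(2*(-2 - 5)))²/25) = 70*((-207 + 5*(2*(-7)))²/25) = 70*((-207 + 5*(-14))²/25) = 70*((-207 - 70)²/25) = 70*((1/25)*(-277)²) = 70*((1/25)*76729) = 70*(76729/25) = 1074206/5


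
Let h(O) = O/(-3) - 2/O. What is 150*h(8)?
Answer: -875/2 ≈ -437.50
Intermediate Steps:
h(O) = -2/O - O/3 (h(O) = O*(-⅓) - 2/O = -O/3 - 2/O = -2/O - O/3)
150*h(8) = 150*(-2/8 - ⅓*8) = 150*(-2*⅛ - 8/3) = 150*(-¼ - 8/3) = 150*(-35/12) = -875/2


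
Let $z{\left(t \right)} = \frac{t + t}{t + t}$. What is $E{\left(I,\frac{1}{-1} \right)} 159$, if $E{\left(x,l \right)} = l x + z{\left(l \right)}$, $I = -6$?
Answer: $1113$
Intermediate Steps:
$z{\left(t \right)} = 1$ ($z{\left(t \right)} = \frac{2 t}{2 t} = 2 t \frac{1}{2 t} = 1$)
$E{\left(x,l \right)} = 1 + l x$ ($E{\left(x,l \right)} = l x + 1 = 1 + l x$)
$E{\left(I,\frac{1}{-1} \right)} 159 = \left(1 + \frac{1}{-1} \left(-6\right)\right) 159 = \left(1 - -6\right) 159 = \left(1 + 6\right) 159 = 7 \cdot 159 = 1113$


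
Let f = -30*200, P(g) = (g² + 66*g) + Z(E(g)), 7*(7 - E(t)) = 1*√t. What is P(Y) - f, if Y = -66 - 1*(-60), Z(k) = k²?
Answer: 278755/49 - 2*I*√6 ≈ 5688.9 - 4.899*I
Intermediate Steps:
E(t) = 7 - √t/7
Y = -6 (Y = -66 + 60 = -6)
P(g) = g² + (7 - √g/7)² + 66*g (P(g) = (g² + 66*g) + (7 - √g/7)² = g² + (7 - √g/7)² + 66*g)
f = -6000
P(Y) - f = (49 + (-6)² - 2*I*√6 + (3235/49)*(-6)) - 1*(-6000) = (49 + 36 - 2*I*√6 - 19410/49) + 6000 = (-15245/49 - 2*I*√6) + 6000 = 278755/49 - 2*I*√6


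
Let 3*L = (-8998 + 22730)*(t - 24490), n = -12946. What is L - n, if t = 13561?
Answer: -50012730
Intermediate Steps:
L = -50025676 (L = ((-8998 + 22730)*(13561 - 24490))/3 = (13732*(-10929))/3 = (1/3)*(-150077028) = -50025676)
L - n = -50025676 - 1*(-12946) = -50025676 + 12946 = -50012730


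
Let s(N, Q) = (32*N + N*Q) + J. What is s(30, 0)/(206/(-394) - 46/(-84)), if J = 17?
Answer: 8083698/205 ≈ 39433.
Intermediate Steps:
s(N, Q) = 17 + 32*N + N*Q (s(N, Q) = (32*N + N*Q) + 17 = 17 + 32*N + N*Q)
s(30, 0)/(206/(-394) - 46/(-84)) = (17 + 32*30 + 30*0)/(206/(-394) - 46/(-84)) = (17 + 960 + 0)/(206*(-1/394) - 46*(-1/84)) = 977/(-103/197 + 23/42) = 977/(205/8274) = 977*(8274/205) = 8083698/205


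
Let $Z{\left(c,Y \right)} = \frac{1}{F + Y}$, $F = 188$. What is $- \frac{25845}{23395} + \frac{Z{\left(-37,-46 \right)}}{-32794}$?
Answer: $- \frac{24070735091}{21788923892} \approx -1.1047$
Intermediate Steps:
$Z{\left(c,Y \right)} = \frac{1}{188 + Y}$
$- \frac{25845}{23395} + \frac{Z{\left(-37,-46 \right)}}{-32794} = - \frac{25845}{23395} + \frac{1}{\left(188 - 46\right) \left(-32794\right)} = \left(-25845\right) \frac{1}{23395} + \frac{1}{142} \left(- \frac{1}{32794}\right) = - \frac{5169}{4679} + \frac{1}{142} \left(- \frac{1}{32794}\right) = - \frac{5169}{4679} - \frac{1}{4656748} = - \frac{24070735091}{21788923892}$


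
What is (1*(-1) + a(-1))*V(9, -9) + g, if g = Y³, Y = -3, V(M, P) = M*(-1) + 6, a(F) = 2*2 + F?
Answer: -33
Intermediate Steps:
a(F) = 4 + F
V(M, P) = 6 - M (V(M, P) = -M + 6 = 6 - M)
g = -27 (g = (-3)³ = -27)
(1*(-1) + a(-1))*V(9, -9) + g = (1*(-1) + (4 - 1))*(6 - 1*9) - 27 = (-1 + 3)*(6 - 9) - 27 = 2*(-3) - 27 = -6 - 27 = -33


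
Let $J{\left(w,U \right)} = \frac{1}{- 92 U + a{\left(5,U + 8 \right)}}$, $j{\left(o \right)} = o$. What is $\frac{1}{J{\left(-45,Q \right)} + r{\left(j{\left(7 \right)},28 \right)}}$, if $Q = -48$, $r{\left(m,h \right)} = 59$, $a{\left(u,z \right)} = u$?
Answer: $\frac{4421}{260840} \approx 0.016949$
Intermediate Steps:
$J{\left(w,U \right)} = \frac{1}{5 - 92 U}$ ($J{\left(w,U \right)} = \frac{1}{- 92 U + 5} = \frac{1}{5 - 92 U}$)
$\frac{1}{J{\left(-45,Q \right)} + r{\left(j{\left(7 \right)},28 \right)}} = \frac{1}{- \frac{1}{-5 + 92 \left(-48\right)} + 59} = \frac{1}{- \frac{1}{-5 - 4416} + 59} = \frac{1}{- \frac{1}{-4421} + 59} = \frac{1}{\left(-1\right) \left(- \frac{1}{4421}\right) + 59} = \frac{1}{\frac{1}{4421} + 59} = \frac{1}{\frac{260840}{4421}} = \frac{4421}{260840}$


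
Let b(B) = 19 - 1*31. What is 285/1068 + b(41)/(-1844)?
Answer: 44863/164116 ≈ 0.27336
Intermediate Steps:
b(B) = -12 (b(B) = 19 - 31 = -12)
285/1068 + b(41)/(-1844) = 285/1068 - 12/(-1844) = 285*(1/1068) - 12*(-1/1844) = 95/356 + 3/461 = 44863/164116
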